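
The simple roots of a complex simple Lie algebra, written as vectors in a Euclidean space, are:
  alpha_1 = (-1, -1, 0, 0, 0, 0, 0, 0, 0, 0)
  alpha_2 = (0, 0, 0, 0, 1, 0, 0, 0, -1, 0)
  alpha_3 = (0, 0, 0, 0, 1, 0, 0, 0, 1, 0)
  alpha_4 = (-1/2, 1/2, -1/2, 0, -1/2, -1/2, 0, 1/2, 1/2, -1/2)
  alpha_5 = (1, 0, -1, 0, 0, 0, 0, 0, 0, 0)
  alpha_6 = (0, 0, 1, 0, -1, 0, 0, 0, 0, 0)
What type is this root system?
type E_6

Compute the Cartan integers a_ij = 2(alpha_i, alpha_j)/(alpha_j, alpha_j); the resulting 6x6 Cartan matrix is
[[2, 0, 0, 0, -1, 0], [0, 2, 0, -1, 0, -1], [0, 0, 2, 0, 0, -1], [0, -1, 0, 2, 0, 0], [-1, 0, 0, 0, 2, -1], [0, -1, -1, 0, -1, 2]].
All simple roots have the same length, so the diagram is simply laced. The associated Dynkin diagram is a chain of 5 nodes with one extra node attached to the third node from one end (E_6), so the type is E_6.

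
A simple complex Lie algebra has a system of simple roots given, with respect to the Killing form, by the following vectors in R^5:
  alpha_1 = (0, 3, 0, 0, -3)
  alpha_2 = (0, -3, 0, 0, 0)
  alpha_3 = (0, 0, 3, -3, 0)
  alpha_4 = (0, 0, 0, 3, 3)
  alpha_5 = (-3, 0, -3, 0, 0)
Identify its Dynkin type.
Compute the Cartan integers a_ij = 2(alpha_i, alpha_j)/(alpha_j, alpha_j); the resulting 5x5 Cartan matrix is
[[2, -2, 0, -1, 0], [-1, 2, 0, 0, 0], [0, 0, 2, -1, -1], [-1, 0, -1, 2, 0], [0, 0, -1, 0, 2]].
The roots have two lengths (squared-length ratio 2:1); the short ones are alpha_{2}. The associated Dynkin diagram is a chain of 5 nodes with a double edge at one end; the terminal node there is the unique short simple root (B_5), so the type is B_5 (the algebra so(11)).

type B_5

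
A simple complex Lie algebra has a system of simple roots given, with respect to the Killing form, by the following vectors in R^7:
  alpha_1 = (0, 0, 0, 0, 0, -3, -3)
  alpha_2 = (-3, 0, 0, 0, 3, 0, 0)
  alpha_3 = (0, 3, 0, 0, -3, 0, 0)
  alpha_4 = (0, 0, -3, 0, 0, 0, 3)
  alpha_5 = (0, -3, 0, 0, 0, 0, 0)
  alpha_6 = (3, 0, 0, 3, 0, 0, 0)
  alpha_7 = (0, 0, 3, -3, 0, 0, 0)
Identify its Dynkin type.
Compute the Cartan integers a_ij = 2(alpha_i, alpha_j)/(alpha_j, alpha_j); the resulting 7x7 Cartan matrix is
[[2, 0, 0, -1, 0, 0, 0], [0, 2, -1, 0, 0, -1, 0], [0, -1, 2, 0, -2, 0, 0], [-1, 0, 0, 2, 0, 0, -1], [0, 0, -1, 0, 2, 0, 0], [0, -1, 0, 0, 0, 2, -1], [0, 0, 0, -1, 0, -1, 2]].
The roots have two lengths (squared-length ratio 2:1); the short ones are alpha_{5}. The associated Dynkin diagram is a chain of 7 nodes with a double edge at one end; the terminal node there is the unique short simple root (B_7), so the type is B_7 (the algebra so(15)).

B_7 (so(15))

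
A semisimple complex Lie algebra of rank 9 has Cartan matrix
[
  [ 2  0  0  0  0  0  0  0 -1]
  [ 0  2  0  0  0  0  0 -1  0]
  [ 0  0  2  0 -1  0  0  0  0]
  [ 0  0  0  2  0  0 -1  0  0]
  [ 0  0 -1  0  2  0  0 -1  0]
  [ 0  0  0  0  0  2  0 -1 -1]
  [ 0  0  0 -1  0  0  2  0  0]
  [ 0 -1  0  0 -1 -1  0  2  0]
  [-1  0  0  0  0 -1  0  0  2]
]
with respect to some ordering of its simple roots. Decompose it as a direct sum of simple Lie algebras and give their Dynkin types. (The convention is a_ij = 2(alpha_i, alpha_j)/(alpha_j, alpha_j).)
The diagram associated to this matrix has two connected components: the simple roots {alpha_4, alpha_7} form a chain of 2 nodes with single edges (A_2), and {alpha_1, alpha_2, alpha_3, alpha_5, alpha_6, alpha_8, alpha_9} form a chain of 6 nodes with one extra node attached to the third node from one end (E_7). A semisimple Lie algebra decomposes uniquely as the direct sum of simple ideals, one per connected component of its Dynkin diagram, so g ≅ A_2 ⊕ E_7 (dimension 8 + 133 = 141).

type A_2 + type E_7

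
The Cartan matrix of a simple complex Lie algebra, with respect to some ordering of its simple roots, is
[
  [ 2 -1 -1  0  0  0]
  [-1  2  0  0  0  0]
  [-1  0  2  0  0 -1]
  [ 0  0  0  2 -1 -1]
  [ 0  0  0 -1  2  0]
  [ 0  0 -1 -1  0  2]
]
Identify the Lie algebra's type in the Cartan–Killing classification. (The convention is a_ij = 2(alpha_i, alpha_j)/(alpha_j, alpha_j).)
The matrix has rank 6 with 2's on the diagonal. Reading the off-diagonal entries as Dynkin edges (a single edge where a_ij = a_ji = -1; a double or triple edge where a_ij * a_ji = 2 or 3), the diagram is a chain of 6 nodes with single edges (A_6). One simple-root ordering that puts it in standard form is (alpha_5, alpha_4, alpha_6, alpha_3, alpha_1, alpha_2). So the algebra is type A_6, i.e. sl(7).

type A_6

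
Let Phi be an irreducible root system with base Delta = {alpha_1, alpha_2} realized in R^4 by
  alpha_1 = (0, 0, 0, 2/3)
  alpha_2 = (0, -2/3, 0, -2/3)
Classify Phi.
B_2 (so(5))

Compute the Cartan integers a_ij = 2(alpha_i, alpha_j)/(alpha_j, alpha_j); the resulting 2x2 Cartan matrix is
[[2, -1], [-2, 2]].
The roots have two lengths (squared-length ratio 2:1); the short ones are alpha_{1}. The associated Dynkin diagram is a chain of 2 nodes with a double edge at one end; the terminal node there is the unique short simple root (B_2), so the type is B_2 (the algebra so(5)).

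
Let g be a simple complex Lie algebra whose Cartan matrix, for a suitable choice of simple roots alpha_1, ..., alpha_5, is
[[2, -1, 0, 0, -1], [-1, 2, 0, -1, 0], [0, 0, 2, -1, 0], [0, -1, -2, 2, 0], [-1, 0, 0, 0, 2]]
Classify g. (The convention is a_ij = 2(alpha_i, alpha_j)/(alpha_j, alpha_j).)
The matrix has rank 5 with 2's on the diagonal. Reading the off-diagonal entries as Dynkin edges (a single edge where a_ij = a_ji = -1; a double or triple edge where a_ij * a_ji = 2 or 3), the diagram is a chain of 5 nodes with a double edge at one end; the terminal node there is the unique short simple root (B_5). One simple-root ordering that puts it in standard form is (alpha_5, alpha_1, alpha_2, alpha_4, alpha_3). So the algebra is type B_5, i.e. so(11).

B_5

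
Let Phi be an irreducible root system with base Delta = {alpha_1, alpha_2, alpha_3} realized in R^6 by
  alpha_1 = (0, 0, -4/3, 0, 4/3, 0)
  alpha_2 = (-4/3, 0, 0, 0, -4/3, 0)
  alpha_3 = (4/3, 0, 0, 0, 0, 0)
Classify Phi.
B3

Compute the Cartan integers a_ij = 2(alpha_i, alpha_j)/(alpha_j, alpha_j); the resulting 3x3 Cartan matrix is
[[2, -1, 0], [-1, 2, -2], [0, -1, 2]].
The roots have two lengths (squared-length ratio 2:1); the short ones are alpha_{3}. The associated Dynkin diagram is a chain of 3 nodes with a double edge at one end; the terminal node there is the unique short simple root (B_3), so the type is B_3 (the algebra so(7)).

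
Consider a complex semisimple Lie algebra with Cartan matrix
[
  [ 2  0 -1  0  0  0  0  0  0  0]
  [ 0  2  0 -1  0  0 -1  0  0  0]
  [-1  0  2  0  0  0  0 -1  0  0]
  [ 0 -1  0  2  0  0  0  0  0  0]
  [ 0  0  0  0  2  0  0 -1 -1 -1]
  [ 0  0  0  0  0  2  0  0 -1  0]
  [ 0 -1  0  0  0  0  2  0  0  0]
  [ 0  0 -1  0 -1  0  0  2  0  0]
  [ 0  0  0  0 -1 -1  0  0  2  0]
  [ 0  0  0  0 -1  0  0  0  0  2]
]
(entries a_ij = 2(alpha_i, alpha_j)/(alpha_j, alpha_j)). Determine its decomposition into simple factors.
A3 + E7

The diagram associated to this matrix has two connected components: the simple roots {alpha_2, alpha_4, alpha_7} form a chain of 3 nodes with single edges (A_3), and {alpha_1, alpha_3, alpha_5, alpha_6, alpha_8, alpha_9, alpha_10} form a chain of 6 nodes with one extra node attached to the third node from one end (E_7). A semisimple Lie algebra decomposes uniquely as the direct sum of simple ideals, one per connected component of its Dynkin diagram, so g ≅ A_3 ⊕ E_7 (dimension 15 + 133 = 148).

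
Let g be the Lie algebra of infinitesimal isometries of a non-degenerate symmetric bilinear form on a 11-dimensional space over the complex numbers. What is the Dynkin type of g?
This is so(11) with 11 odd, which has dimension 11(11-1)/2 = 55 and rank (11-1)/2 = 5. In the classification of classical Lie algebras, the orthogonal algebra so(2n+1) in an odd number of variables has type B_n; here n = 5, so the Dynkin diagram is a chain of 5 nodes with a double edge at one end; the terminal node there is the unique short simple root (B_5). Hence the type is B_5.

B5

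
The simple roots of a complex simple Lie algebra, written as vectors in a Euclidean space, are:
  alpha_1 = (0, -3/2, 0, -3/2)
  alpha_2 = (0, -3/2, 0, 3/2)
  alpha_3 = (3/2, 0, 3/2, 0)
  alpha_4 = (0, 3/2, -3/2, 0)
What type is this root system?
D_4 (so(8))

Compute the Cartan integers a_ij = 2(alpha_i, alpha_j)/(alpha_j, alpha_j); the resulting 4x4 Cartan matrix is
[[2, 0, 0, -1], [0, 2, 0, -1], [0, 0, 2, -1], [-1, -1, -1, 2]].
All simple roots have the same length, so the diagram is simply laced. The associated Dynkin diagram is a chain of 2 nodes with a fork of two nodes at one end (D_4), so the type is D_4 (the algebra so(8)).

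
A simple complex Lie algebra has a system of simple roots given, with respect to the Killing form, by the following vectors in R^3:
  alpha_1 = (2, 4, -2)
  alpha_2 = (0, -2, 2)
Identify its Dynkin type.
type G_2

Compute the Cartan integers a_ij = 2(alpha_i, alpha_j)/(alpha_j, alpha_j); the resulting 2x2 Cartan matrix is
[[2, -3], [-1, 2]].
The roots have two lengths (squared-length ratio 3:1); the short ones are alpha_{2}. The associated Dynkin diagram is two nodes joined by a triple edge (G_2), so the type is G_2.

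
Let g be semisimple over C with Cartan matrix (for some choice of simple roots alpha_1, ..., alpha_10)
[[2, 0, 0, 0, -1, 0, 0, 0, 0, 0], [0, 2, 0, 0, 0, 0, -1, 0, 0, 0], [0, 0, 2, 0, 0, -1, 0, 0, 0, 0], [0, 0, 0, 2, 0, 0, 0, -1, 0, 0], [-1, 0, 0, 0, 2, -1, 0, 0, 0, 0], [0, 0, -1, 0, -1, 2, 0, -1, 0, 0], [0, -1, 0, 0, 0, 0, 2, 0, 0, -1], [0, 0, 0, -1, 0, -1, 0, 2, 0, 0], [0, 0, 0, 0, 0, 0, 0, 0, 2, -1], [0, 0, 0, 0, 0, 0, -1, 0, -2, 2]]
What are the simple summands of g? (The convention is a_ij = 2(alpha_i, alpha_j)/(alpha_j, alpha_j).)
The diagram associated to this matrix has two connected components: the simple roots {alpha_2, alpha_7, alpha_9, alpha_10} form a chain of 4 nodes with a double edge at one end; the terminal node there is the unique short simple root (B_4), and {alpha_1, alpha_3, alpha_4, alpha_5, alpha_6, alpha_8} form a chain of 5 nodes with one extra node attached to the third node from one end (E_6). A semisimple Lie algebra decomposes uniquely as the direct sum of simple ideals, one per connected component of its Dynkin diagram, so g ≅ B_4 ⊕ E_6 (dimension 36 + 78 = 114).

B_4 (so(9)) + E_6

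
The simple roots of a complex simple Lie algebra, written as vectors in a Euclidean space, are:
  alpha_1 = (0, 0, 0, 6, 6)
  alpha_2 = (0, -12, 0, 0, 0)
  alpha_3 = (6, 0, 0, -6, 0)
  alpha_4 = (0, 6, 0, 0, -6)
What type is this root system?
Compute the Cartan integers a_ij = 2(alpha_i, alpha_j)/(alpha_j, alpha_j); the resulting 4x4 Cartan matrix is
[[2, 0, -1, -1], [0, 2, 0, -2], [-1, 0, 2, 0], [-1, -1, 0, 2]].
The roots have two lengths (squared-length ratio 2:1); the short ones are alpha_{1,3,4}. The associated Dynkin diagram is a chain of 4 nodes with a double edge at one end; the terminal node there is the unique long simple root (C_4), so the type is C_4 (the algebra sp(8)).

C_4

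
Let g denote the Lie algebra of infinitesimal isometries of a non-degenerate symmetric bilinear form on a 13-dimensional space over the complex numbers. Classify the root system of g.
This is so(13) with 13 odd, which has dimension 13(13-1)/2 = 78 and rank (13-1)/2 = 6. In the classification of classical Lie algebras, the orthogonal algebra so(2n+1) in an odd number of variables has type B_n; here n = 6, so the Dynkin diagram is a chain of 6 nodes with a double edge at one end; the terminal node there is the unique short simple root (B_6). Hence the type is B_6.

type B_6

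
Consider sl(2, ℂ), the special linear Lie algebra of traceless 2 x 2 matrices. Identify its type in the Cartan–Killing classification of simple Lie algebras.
A_1

This is sl(2), which has dimension 2^2 - 1 = 3 and rank 2 - 1 = 1 (a Cartan subalgebra is the diagonal traceless matrices). In the classification of classical Lie algebras, the special linear algebra sl(n+1) has type A_n; here n = 1, so the Dynkin diagram is a chain of 1 nodes with single edges (A_1). Hence the type is A_1.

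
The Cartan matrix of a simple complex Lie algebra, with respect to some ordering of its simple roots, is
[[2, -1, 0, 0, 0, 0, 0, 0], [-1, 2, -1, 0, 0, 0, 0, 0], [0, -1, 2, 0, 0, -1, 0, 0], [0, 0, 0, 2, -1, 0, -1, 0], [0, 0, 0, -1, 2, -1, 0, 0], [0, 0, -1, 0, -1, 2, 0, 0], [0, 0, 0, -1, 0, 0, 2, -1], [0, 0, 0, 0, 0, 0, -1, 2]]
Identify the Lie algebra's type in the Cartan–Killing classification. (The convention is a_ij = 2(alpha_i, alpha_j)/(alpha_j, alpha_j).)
The matrix has rank 8 with 2's on the diagonal. Reading the off-diagonal entries as Dynkin edges (a single edge where a_ij = a_ji = -1; a double or triple edge where a_ij * a_ji = 2 or 3), the diagram is a chain of 8 nodes with single edges (A_8). One simple-root ordering that puts it in standard form is (alpha_1, alpha_2, alpha_3, alpha_6, alpha_5, alpha_4, alpha_7, alpha_8). So the algebra is type A_8, i.e. sl(9).

type A_8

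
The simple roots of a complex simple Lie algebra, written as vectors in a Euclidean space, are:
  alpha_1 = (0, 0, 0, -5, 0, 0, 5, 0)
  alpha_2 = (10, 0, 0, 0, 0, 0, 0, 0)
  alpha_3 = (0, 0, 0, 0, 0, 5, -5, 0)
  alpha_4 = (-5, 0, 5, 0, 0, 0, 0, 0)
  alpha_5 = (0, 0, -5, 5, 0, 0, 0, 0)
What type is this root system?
Compute the Cartan integers a_ij = 2(alpha_i, alpha_j)/(alpha_j, alpha_j); the resulting 5x5 Cartan matrix is
[[2, 0, -1, 0, -1], [0, 2, 0, -2, 0], [-1, 0, 2, 0, 0], [0, -1, 0, 2, -1], [-1, 0, 0, -1, 2]].
The roots have two lengths (squared-length ratio 2:1); the short ones are alpha_{1,3,4,5}. The associated Dynkin diagram is a chain of 5 nodes with a double edge at one end; the terminal node there is the unique long simple root (C_5), so the type is C_5 (the algebra sp(10)).

C5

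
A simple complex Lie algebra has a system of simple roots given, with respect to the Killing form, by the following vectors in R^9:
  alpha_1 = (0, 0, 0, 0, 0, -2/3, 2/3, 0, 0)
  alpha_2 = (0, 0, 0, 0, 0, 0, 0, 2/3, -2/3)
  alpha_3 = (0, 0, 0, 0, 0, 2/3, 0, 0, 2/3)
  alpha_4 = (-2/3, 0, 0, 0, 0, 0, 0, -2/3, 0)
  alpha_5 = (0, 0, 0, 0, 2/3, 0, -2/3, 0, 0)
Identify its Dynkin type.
Compute the Cartan integers a_ij = 2(alpha_i, alpha_j)/(alpha_j, alpha_j); the resulting 5x5 Cartan matrix is
[[2, 0, -1, 0, -1], [0, 2, -1, -1, 0], [-1, -1, 2, 0, 0], [0, -1, 0, 2, 0], [-1, 0, 0, 0, 2]].
All simple roots have the same length, so the diagram is simply laced. The associated Dynkin diagram is a chain of 5 nodes with single edges (A_5), so the type is A_5 (the algebra sl(6)).

A_5 (sl(6))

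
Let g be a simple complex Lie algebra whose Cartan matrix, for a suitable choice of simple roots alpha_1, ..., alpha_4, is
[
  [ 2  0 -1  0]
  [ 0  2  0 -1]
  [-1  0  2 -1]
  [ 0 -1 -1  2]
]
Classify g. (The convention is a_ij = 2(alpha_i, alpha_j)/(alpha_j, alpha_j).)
A4

The matrix has rank 4 with 2's on the diagonal. Reading the off-diagonal entries as Dynkin edges (a single edge where a_ij = a_ji = -1; a double or triple edge where a_ij * a_ji = 2 or 3), the diagram is a chain of 4 nodes with single edges (A_4). One simple-root ordering that puts it in standard form is (alpha_2, alpha_4, alpha_3, alpha_1). So the algebra is type A_4, i.e. sl(5).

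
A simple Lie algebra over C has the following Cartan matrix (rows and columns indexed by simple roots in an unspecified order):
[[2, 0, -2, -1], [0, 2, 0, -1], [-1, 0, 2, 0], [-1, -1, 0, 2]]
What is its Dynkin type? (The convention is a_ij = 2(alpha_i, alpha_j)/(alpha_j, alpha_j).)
The matrix has rank 4 with 2's on the diagonal. Reading the off-diagonal entries as Dynkin edges (a single edge where a_ij = a_ji = -1; a double or triple edge where a_ij * a_ji = 2 or 3), the diagram is a chain of 4 nodes with a double edge at one end; the terminal node there is the unique short simple root (B_4). One simple-root ordering that puts it in standard form is (alpha_2, alpha_4, alpha_1, alpha_3). So the algebra is type B_4, i.e. so(9).

B_4 (so(9))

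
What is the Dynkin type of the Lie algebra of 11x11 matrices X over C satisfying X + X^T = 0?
This is so(11) with 11 odd, which has dimension 11(11-1)/2 = 55 and rank (11-1)/2 = 5. In the classification of classical Lie algebras, the orthogonal algebra so(2n+1) in an odd number of variables has type B_n; here n = 5, so the Dynkin diagram is a chain of 5 nodes with a double edge at one end; the terminal node there is the unique short simple root (B_5). Hence the type is B_5.

B5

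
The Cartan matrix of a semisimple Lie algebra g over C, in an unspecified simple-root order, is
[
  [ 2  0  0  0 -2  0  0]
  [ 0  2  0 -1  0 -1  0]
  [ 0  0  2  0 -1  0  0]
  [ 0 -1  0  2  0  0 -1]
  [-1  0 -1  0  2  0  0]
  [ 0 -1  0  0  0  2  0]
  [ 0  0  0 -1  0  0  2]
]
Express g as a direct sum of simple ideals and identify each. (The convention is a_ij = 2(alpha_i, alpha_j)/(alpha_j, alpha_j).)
A_4 (sl(5)) + C_3 (sp(6))

The diagram associated to this matrix has two connected components: the simple roots {alpha_2, alpha_4, alpha_6, alpha_7} form a chain of 4 nodes with single edges (A_4), and {alpha_1, alpha_3, alpha_5} form a chain of 3 nodes with a double edge at one end; the terminal node there is the unique long simple root (C_3). A semisimple Lie algebra decomposes uniquely as the direct sum of simple ideals, one per connected component of its Dynkin diagram, so g ≅ A_4 ⊕ C_3 (dimension 24 + 21 = 45).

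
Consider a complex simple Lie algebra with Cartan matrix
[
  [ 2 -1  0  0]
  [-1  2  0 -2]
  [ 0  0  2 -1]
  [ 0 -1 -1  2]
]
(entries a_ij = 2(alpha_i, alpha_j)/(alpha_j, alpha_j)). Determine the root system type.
The matrix has rank 4 with 2's on the diagonal. Reading the off-diagonal entries as Dynkin edges (a single edge where a_ij = a_ji = -1; a double or triple edge where a_ij * a_ji = 2 or 3), the diagram is a chain of 4 nodes with a double edge between the middle two (F_4). One simple-root ordering that puts it in standard form is (alpha_1, alpha_2, alpha_4, alpha_3). So the algebra is type F_4.

F_4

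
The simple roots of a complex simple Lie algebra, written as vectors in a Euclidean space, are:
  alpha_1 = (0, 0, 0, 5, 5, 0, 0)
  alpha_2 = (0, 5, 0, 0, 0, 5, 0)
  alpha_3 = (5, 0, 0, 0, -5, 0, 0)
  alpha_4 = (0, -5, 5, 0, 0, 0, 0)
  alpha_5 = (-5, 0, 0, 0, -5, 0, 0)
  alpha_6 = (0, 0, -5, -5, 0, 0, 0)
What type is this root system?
Compute the Cartan integers a_ij = 2(alpha_i, alpha_j)/(alpha_j, alpha_j); the resulting 6x6 Cartan matrix is
[[2, 0, -1, 0, -1, -1], [0, 2, 0, -1, 0, 0], [-1, 0, 2, 0, 0, 0], [0, -1, 0, 2, 0, -1], [-1, 0, 0, 0, 2, 0], [-1, 0, 0, -1, 0, 2]].
All simple roots have the same length, so the diagram is simply laced. The associated Dynkin diagram is a chain of 4 nodes with a fork of two nodes at one end (D_6), so the type is D_6 (the algebra so(12)).

D_6 (so(12))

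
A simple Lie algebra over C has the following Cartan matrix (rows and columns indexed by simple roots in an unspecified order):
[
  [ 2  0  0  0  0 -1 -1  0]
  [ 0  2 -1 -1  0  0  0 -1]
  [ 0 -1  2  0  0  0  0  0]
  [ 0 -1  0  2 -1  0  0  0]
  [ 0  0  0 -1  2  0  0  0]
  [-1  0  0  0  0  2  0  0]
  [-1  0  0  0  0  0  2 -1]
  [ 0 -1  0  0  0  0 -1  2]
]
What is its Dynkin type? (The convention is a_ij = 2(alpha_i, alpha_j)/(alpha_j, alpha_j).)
The matrix has rank 8 with 2's on the diagonal. Reading the off-diagonal entries as Dynkin edges (a single edge where a_ij = a_ji = -1; a double or triple edge where a_ij * a_ji = 2 or 3), the diagram is a chain of 7 nodes with one extra node attached to the third node from one end (E_8). One simple-root ordering that puts it in standard form is (alpha_5, alpha_3, alpha_4, alpha_2, alpha_8, alpha_7, alpha_1, alpha_6). So the algebra is type E_8.

E_8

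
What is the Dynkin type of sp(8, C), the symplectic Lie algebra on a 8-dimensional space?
This is sp(8), which has dimension 8(8+1)/2 = 36 and rank 8/2 = 4. In the classification of classical Lie algebras, the symplectic algebra sp(2n) has type C_n; here n = 4, so the Dynkin diagram is a chain of 4 nodes with a double edge at one end; the terminal node there is the unique long simple root (C_4). Hence the type is C_4.

type C_4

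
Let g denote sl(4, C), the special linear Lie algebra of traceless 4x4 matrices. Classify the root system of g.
A_3 (sl(4))

This is sl(4), which has dimension 4^2 - 1 = 15 and rank 4 - 1 = 3 (a Cartan subalgebra is the diagonal traceless matrices). In the classification of classical Lie algebras, the special linear algebra sl(n+1) has type A_n; here n = 3, so the Dynkin diagram is a chain of 3 nodes with single edges (A_3). Hence the type is A_3.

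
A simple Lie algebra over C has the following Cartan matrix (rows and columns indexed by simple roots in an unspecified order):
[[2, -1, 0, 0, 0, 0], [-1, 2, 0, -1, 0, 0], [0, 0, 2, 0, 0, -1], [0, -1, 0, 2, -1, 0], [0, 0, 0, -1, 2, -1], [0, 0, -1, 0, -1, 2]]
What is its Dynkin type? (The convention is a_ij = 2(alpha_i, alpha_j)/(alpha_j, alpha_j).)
A_6 (sl(7))

The matrix has rank 6 with 2's on the diagonal. Reading the off-diagonal entries as Dynkin edges (a single edge where a_ij = a_ji = -1; a double or triple edge where a_ij * a_ji = 2 or 3), the diagram is a chain of 6 nodes with single edges (A_6). One simple-root ordering that puts it in standard form is (alpha_3, alpha_6, alpha_5, alpha_4, alpha_2, alpha_1). So the algebra is type A_6, i.e. sl(7).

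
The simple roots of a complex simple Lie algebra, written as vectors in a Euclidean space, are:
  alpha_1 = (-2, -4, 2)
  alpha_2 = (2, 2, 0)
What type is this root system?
Compute the Cartan integers a_ij = 2(alpha_i, alpha_j)/(alpha_j, alpha_j); the resulting 2x2 Cartan matrix is
[[2, -3], [-1, 2]].
The roots have two lengths (squared-length ratio 3:1); the short ones are alpha_{2}. The associated Dynkin diagram is two nodes joined by a triple edge (G_2), so the type is G_2.

G_2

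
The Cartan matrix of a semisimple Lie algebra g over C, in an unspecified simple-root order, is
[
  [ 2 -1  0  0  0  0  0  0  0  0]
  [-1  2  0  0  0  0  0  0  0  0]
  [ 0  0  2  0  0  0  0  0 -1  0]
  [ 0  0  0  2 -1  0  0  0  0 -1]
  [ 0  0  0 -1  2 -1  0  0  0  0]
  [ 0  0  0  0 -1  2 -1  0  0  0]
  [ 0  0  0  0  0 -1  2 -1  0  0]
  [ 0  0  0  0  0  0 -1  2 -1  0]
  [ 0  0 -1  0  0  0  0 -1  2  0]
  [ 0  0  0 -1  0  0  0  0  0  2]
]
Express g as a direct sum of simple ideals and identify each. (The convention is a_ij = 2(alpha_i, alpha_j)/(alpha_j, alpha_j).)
The diagram associated to this matrix has two connected components: the simple roots {alpha_1, alpha_2} form a chain of 2 nodes with single edges (A_2), and {alpha_3, alpha_4, alpha_5, alpha_6, alpha_7, alpha_8, alpha_9, alpha_10} form a chain of 8 nodes with single edges (A_8). A semisimple Lie algebra decomposes uniquely as the direct sum of simple ideals, one per connected component of its Dynkin diagram, so g ≅ A_2 ⊕ A_8 (dimension 8 + 80 = 88).

A_2 (sl(3)) + A_8 (sl(9))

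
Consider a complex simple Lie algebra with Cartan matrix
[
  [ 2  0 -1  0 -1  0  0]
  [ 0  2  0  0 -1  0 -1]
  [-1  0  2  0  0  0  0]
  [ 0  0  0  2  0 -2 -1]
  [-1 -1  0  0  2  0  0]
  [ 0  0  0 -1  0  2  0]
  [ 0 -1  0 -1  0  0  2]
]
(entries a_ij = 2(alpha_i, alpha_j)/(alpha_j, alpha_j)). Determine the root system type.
type B_7

The matrix has rank 7 with 2's on the diagonal. Reading the off-diagonal entries as Dynkin edges (a single edge where a_ij = a_ji = -1; a double or triple edge where a_ij * a_ji = 2 or 3), the diagram is a chain of 7 nodes with a double edge at one end; the terminal node there is the unique short simple root (B_7). One simple-root ordering that puts it in standard form is (alpha_3, alpha_1, alpha_5, alpha_2, alpha_7, alpha_4, alpha_6). So the algebra is type B_7, i.e. so(15).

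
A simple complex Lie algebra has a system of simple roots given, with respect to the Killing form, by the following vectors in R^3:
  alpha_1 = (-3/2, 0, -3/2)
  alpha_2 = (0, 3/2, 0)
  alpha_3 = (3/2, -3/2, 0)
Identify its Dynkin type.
Compute the Cartan integers a_ij = 2(alpha_i, alpha_j)/(alpha_j, alpha_j); the resulting 3x3 Cartan matrix is
[[2, 0, -1], [0, 2, -1], [-1, -2, 2]].
The roots have two lengths (squared-length ratio 2:1); the short ones are alpha_{2}. The associated Dynkin diagram is a chain of 3 nodes with a double edge at one end; the terminal node there is the unique short simple root (B_3), so the type is B_3 (the algebra so(7)).

type B_3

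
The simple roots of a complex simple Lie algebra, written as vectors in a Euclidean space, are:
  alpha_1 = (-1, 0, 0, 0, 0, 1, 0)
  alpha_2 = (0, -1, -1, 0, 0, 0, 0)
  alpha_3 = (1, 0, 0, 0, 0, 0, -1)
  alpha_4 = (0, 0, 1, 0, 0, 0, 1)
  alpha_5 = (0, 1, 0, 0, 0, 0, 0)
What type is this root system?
B5

Compute the Cartan integers a_ij = 2(alpha_i, alpha_j)/(alpha_j, alpha_j); the resulting 5x5 Cartan matrix is
[[2, 0, -1, 0, 0], [0, 2, 0, -1, -2], [-1, 0, 2, -1, 0], [0, -1, -1, 2, 0], [0, -1, 0, 0, 2]].
The roots have two lengths (squared-length ratio 2:1); the short ones are alpha_{5}. The associated Dynkin diagram is a chain of 5 nodes with a double edge at one end; the terminal node there is the unique short simple root (B_5), so the type is B_5 (the algebra so(11)).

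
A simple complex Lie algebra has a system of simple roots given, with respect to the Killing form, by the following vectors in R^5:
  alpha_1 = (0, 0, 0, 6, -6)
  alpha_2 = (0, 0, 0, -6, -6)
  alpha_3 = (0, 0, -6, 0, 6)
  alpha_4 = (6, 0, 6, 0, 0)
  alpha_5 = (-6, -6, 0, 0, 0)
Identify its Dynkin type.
Compute the Cartan integers a_ij = 2(alpha_i, alpha_j)/(alpha_j, alpha_j); the resulting 5x5 Cartan matrix is
[[2, 0, -1, 0, 0], [0, 2, -1, 0, 0], [-1, -1, 2, -1, 0], [0, 0, -1, 2, -1], [0, 0, 0, -1, 2]].
All simple roots have the same length, so the diagram is simply laced. The associated Dynkin diagram is a chain of 3 nodes with a fork of two nodes at one end (D_5), so the type is D_5 (the algebra so(10)).

D5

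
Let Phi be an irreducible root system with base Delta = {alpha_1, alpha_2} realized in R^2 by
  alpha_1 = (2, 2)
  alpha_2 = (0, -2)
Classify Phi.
Compute the Cartan integers a_ij = 2(alpha_i, alpha_j)/(alpha_j, alpha_j); the resulting 2x2 Cartan matrix is
[[2, -2], [-1, 2]].
The roots have two lengths (squared-length ratio 2:1); the short ones are alpha_{2}. The associated Dynkin diagram is a chain of 2 nodes with a double edge at one end; the terminal node there is the unique short simple root (B_2), so the type is B_2 (the algebra so(5)).

B_2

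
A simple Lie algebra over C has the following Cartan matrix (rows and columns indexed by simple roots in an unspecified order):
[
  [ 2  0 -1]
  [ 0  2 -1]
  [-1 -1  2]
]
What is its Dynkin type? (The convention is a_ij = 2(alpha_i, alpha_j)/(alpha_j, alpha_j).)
The matrix has rank 3 with 2's on the diagonal. Reading the off-diagonal entries as Dynkin edges (a single edge where a_ij = a_ji = -1; a double or triple edge where a_ij * a_ji = 2 or 3), the diagram is a chain of 3 nodes with single edges (A_3). One simple-root ordering that puts it in standard form is (alpha_1, alpha_3, alpha_2). So the algebra is type A_3, i.e. sl(4).

A3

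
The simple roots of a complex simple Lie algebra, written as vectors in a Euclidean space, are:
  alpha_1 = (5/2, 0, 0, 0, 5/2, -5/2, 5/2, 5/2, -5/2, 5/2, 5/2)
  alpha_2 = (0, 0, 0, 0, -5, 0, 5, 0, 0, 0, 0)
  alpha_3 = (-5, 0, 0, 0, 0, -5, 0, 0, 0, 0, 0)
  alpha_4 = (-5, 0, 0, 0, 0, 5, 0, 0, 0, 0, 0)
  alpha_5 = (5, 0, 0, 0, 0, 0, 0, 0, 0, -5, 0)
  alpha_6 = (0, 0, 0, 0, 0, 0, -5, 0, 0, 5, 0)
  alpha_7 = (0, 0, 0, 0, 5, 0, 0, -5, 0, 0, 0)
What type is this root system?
Compute the Cartan integers a_ij = 2(alpha_i, alpha_j)/(alpha_j, alpha_j); the resulting 7x7 Cartan matrix is
[[2, 0, 0, -1, 0, 0, 0], [0, 2, 0, 0, 0, -1, -1], [0, 0, 2, 0, -1, 0, 0], [-1, 0, 0, 2, -1, 0, 0], [0, 0, -1, -1, 2, -1, 0], [0, -1, 0, 0, -1, 2, 0], [0, -1, 0, 0, 0, 0, 2]].
All simple roots have the same length, so the diagram is simply laced. The associated Dynkin diagram is a chain of 6 nodes with one extra node attached to the third node from one end (E_7), so the type is E_7.

E7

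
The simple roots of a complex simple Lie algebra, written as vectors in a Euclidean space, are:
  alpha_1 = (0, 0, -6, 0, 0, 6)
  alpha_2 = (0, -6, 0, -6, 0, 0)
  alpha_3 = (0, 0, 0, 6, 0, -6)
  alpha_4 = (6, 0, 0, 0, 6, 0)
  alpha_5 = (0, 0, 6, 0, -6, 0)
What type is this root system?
A_5 (sl(6))

Compute the Cartan integers a_ij = 2(alpha_i, alpha_j)/(alpha_j, alpha_j); the resulting 5x5 Cartan matrix is
[[2, 0, -1, 0, -1], [0, 2, -1, 0, 0], [-1, -1, 2, 0, 0], [0, 0, 0, 2, -1], [-1, 0, 0, -1, 2]].
All simple roots have the same length, so the diagram is simply laced. The associated Dynkin diagram is a chain of 5 nodes with single edges (A_5), so the type is A_5 (the algebra sl(6)).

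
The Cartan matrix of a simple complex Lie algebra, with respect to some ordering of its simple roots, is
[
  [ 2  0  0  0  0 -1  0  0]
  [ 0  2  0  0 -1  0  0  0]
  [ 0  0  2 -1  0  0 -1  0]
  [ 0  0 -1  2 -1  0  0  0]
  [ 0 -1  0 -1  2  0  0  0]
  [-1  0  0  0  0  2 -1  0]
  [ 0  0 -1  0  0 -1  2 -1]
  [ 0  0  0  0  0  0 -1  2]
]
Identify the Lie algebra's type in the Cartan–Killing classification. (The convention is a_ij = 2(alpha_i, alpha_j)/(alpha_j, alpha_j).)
E_8

The matrix has rank 8 with 2's on the diagonal. Reading the off-diagonal entries as Dynkin edges (a single edge where a_ij = a_ji = -1; a double or triple edge where a_ij * a_ji = 2 or 3), the diagram is a chain of 7 nodes with one extra node attached to the third node from one end (E_8). One simple-root ordering that puts it in standard form is (alpha_1, alpha_8, alpha_6, alpha_7, alpha_3, alpha_4, alpha_5, alpha_2). So the algebra is type E_8.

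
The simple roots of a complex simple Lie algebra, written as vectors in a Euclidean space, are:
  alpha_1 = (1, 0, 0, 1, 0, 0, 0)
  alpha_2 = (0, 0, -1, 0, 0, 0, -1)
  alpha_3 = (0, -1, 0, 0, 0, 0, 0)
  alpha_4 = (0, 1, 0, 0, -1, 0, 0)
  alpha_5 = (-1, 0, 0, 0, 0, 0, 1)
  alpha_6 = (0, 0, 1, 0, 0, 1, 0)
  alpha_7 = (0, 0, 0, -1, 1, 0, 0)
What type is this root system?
B_7

Compute the Cartan integers a_ij = 2(alpha_i, alpha_j)/(alpha_j, alpha_j); the resulting 7x7 Cartan matrix is
[[2, 0, 0, 0, -1, 0, -1], [0, 2, 0, 0, -1, -1, 0], [0, 0, 2, -1, 0, 0, 0], [0, 0, -2, 2, 0, 0, -1], [-1, -1, 0, 0, 2, 0, 0], [0, -1, 0, 0, 0, 2, 0], [-1, 0, 0, -1, 0, 0, 2]].
The roots have two lengths (squared-length ratio 2:1); the short ones are alpha_{3}. The associated Dynkin diagram is a chain of 7 nodes with a double edge at one end; the terminal node there is the unique short simple root (B_7), so the type is B_7 (the algebra so(15)).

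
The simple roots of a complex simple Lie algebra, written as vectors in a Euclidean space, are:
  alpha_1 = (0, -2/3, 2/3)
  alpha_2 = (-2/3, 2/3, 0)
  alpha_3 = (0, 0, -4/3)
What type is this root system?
Compute the Cartan integers a_ij = 2(alpha_i, alpha_j)/(alpha_j, alpha_j); the resulting 3x3 Cartan matrix is
[[2, -1, -1], [-1, 2, 0], [-2, 0, 2]].
The roots have two lengths (squared-length ratio 2:1); the short ones are alpha_{1,2}. The associated Dynkin diagram is a chain of 3 nodes with a double edge at one end; the terminal node there is the unique long simple root (C_3), so the type is C_3 (the algebra sp(6)).

C_3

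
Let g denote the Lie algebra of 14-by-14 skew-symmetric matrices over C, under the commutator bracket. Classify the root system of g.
This is so(14) with 14 even, which has dimension 14(14-1)/2 = 91 and rank 14/2 = 7. In the classification of classical Lie algebras, the orthogonal algebra so(2n) in an even number of variables has type D_n; here n = 7, so the Dynkin diagram is a chain of 5 nodes with a fork of two nodes at one end (D_7). Hence the type is D_7.

D_7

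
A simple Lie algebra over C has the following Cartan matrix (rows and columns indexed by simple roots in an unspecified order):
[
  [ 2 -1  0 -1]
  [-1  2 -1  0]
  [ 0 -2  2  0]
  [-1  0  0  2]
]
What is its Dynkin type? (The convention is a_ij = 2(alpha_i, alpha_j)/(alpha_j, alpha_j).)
C_4

The matrix has rank 4 with 2's on the diagonal. Reading the off-diagonal entries as Dynkin edges (a single edge where a_ij = a_ji = -1; a double or triple edge where a_ij * a_ji = 2 or 3), the diagram is a chain of 4 nodes with a double edge at one end; the terminal node there is the unique long simple root (C_4). One simple-root ordering that puts it in standard form is (alpha_4, alpha_1, alpha_2, alpha_3). So the algebra is type C_4, i.e. sp(8).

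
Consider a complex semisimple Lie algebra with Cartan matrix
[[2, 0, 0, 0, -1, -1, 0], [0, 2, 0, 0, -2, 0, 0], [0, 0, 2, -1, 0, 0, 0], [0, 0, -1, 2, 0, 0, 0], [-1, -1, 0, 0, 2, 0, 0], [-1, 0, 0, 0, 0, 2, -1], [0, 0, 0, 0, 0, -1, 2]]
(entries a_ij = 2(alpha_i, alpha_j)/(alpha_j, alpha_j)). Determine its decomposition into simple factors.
The diagram associated to this matrix has two connected components: the simple roots {alpha_3, alpha_4} form a chain of 2 nodes with single edges (A_2), and {alpha_1, alpha_2, alpha_5, alpha_6, alpha_7} form a chain of 5 nodes with a double edge at one end; the terminal node there is the unique long simple root (C_5). A semisimple Lie algebra decomposes uniquely as the direct sum of simple ideals, one per connected component of its Dynkin diagram, so g ≅ A_2 ⊕ C_5 (dimension 8 + 55 = 63).

A2 + C5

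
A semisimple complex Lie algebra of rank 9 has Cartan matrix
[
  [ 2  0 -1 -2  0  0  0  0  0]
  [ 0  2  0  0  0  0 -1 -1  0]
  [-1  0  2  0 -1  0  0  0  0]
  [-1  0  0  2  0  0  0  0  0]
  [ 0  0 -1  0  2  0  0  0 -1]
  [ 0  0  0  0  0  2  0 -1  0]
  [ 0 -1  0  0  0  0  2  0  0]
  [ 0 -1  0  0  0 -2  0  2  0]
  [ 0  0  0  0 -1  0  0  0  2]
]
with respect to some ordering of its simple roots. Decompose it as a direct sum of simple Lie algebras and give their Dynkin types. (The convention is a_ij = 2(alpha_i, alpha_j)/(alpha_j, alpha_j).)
B_4 + B_5

The diagram associated to this matrix has two connected components: the simple roots {alpha_2, alpha_6, alpha_7, alpha_8} form a chain of 4 nodes with a double edge at one end; the terminal node there is the unique short simple root (B_4), and {alpha_1, alpha_3, alpha_4, alpha_5, alpha_9} form a chain of 5 nodes with a double edge at one end; the terminal node there is the unique short simple root (B_5). A semisimple Lie algebra decomposes uniquely as the direct sum of simple ideals, one per connected component of its Dynkin diagram, so g ≅ B_4 ⊕ B_5 (dimension 36 + 55 = 91).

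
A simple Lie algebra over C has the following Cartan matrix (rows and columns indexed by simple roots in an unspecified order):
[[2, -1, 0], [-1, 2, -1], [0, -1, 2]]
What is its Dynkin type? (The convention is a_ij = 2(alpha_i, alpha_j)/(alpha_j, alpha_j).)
The matrix has rank 3 with 2's on the diagonal. Reading the off-diagonal entries as Dynkin edges (a single edge where a_ij = a_ji = -1; a double or triple edge where a_ij * a_ji = 2 or 3), the diagram is a chain of 3 nodes with single edges (A_3). One simple-root ordering that puts it in standard form is (alpha_3, alpha_2, alpha_1). So the algebra is type A_3, i.e. sl(4).

A_3 (sl(4))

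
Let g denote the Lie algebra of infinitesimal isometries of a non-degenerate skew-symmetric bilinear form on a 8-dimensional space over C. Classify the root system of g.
This is sp(8), which has dimension 8(8+1)/2 = 36 and rank 8/2 = 4. In the classification of classical Lie algebras, the symplectic algebra sp(2n) has type C_n; here n = 4, so the Dynkin diagram is a chain of 4 nodes with a double edge at one end; the terminal node there is the unique long simple root (C_4). Hence the type is C_4.

C4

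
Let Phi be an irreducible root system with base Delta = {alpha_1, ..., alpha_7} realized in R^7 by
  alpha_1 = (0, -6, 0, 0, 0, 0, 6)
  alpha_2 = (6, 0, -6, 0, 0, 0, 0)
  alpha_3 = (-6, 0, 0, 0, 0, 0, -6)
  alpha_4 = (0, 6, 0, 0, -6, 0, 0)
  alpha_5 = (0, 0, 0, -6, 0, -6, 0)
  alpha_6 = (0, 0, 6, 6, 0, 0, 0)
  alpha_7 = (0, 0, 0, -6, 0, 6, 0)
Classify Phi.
D_7 (so(14))

Compute the Cartan integers a_ij = 2(alpha_i, alpha_j)/(alpha_j, alpha_j); the resulting 7x7 Cartan matrix is
[[2, 0, -1, -1, 0, 0, 0], [0, 2, -1, 0, 0, -1, 0], [-1, -1, 2, 0, 0, 0, 0], [-1, 0, 0, 2, 0, 0, 0], [0, 0, 0, 0, 2, -1, 0], [0, -1, 0, 0, -1, 2, -1], [0, 0, 0, 0, 0, -1, 2]].
All simple roots have the same length, so the diagram is simply laced. The associated Dynkin diagram is a chain of 5 nodes with a fork of two nodes at one end (D_7), so the type is D_7 (the algebra so(14)).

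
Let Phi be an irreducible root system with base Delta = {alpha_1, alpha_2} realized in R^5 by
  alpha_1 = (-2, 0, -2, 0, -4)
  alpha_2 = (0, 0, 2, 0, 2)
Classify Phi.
Compute the Cartan integers a_ij = 2(alpha_i, alpha_j)/(alpha_j, alpha_j); the resulting 2x2 Cartan matrix is
[[2, -3], [-1, 2]].
The roots have two lengths (squared-length ratio 3:1); the short ones are alpha_{2}. The associated Dynkin diagram is two nodes joined by a triple edge (G_2), so the type is G_2.

type G_2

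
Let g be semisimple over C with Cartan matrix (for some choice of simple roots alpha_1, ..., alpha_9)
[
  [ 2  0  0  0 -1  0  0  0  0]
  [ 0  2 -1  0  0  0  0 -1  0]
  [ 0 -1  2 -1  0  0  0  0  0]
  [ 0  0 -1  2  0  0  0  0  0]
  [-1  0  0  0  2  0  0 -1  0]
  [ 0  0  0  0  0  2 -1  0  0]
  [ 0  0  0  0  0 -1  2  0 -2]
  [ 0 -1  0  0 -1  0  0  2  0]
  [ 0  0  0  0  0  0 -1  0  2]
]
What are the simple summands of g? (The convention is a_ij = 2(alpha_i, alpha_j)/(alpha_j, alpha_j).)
The diagram associated to this matrix has two connected components: the simple roots {alpha_1, alpha_2, alpha_3, alpha_4, alpha_5, alpha_8} form a chain of 6 nodes with single edges (A_6), and {alpha_6, alpha_7, alpha_9} form a chain of 3 nodes with a double edge at one end; the terminal node there is the unique short simple root (B_3). A semisimple Lie algebra decomposes uniquely as the direct sum of simple ideals, one per connected component of its Dynkin diagram, so g ≅ A_6 ⊕ B_3 (dimension 48 + 21 = 69).

type A_6 ⊕ type B_3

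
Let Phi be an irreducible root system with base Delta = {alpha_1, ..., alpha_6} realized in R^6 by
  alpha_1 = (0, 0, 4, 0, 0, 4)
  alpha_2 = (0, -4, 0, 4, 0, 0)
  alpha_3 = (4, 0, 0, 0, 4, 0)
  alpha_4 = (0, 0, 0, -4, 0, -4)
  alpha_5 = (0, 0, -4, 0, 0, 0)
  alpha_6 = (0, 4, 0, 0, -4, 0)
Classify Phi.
Compute the Cartan integers a_ij = 2(alpha_i, alpha_j)/(alpha_j, alpha_j); the resulting 6x6 Cartan matrix is
[[2, 0, 0, -1, -2, 0], [0, 2, 0, -1, 0, -1], [0, 0, 2, 0, 0, -1], [-1, -1, 0, 2, 0, 0], [-1, 0, 0, 0, 2, 0], [0, -1, -1, 0, 0, 2]].
The roots have two lengths (squared-length ratio 2:1); the short ones are alpha_{5}. The associated Dynkin diagram is a chain of 6 nodes with a double edge at one end; the terminal node there is the unique short simple root (B_6), so the type is B_6 (the algebra so(13)).

B_6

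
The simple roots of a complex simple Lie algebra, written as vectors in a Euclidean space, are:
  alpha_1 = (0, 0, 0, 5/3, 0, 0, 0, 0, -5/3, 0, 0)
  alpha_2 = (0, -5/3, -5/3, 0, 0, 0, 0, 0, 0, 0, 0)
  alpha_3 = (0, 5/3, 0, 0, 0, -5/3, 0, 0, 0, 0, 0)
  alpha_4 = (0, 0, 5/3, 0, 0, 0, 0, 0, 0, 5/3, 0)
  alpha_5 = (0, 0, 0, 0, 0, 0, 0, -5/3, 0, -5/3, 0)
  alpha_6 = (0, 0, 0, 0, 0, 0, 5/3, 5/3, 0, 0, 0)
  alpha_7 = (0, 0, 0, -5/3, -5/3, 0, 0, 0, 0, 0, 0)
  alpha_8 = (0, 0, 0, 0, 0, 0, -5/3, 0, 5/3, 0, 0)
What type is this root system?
Compute the Cartan integers a_ij = 2(alpha_i, alpha_j)/(alpha_j, alpha_j); the resulting 8x8 Cartan matrix is
[[2, 0, 0, 0, 0, 0, -1, -1], [0, 2, -1, -1, 0, 0, 0, 0], [0, -1, 2, 0, 0, 0, 0, 0], [0, -1, 0, 2, -1, 0, 0, 0], [0, 0, 0, -1, 2, -1, 0, 0], [0, 0, 0, 0, -1, 2, 0, -1], [-1, 0, 0, 0, 0, 0, 2, 0], [-1, 0, 0, 0, 0, -1, 0, 2]].
All simple roots have the same length, so the diagram is simply laced. The associated Dynkin diagram is a chain of 8 nodes with single edges (A_8), so the type is A_8 (the algebra sl(9)).

A8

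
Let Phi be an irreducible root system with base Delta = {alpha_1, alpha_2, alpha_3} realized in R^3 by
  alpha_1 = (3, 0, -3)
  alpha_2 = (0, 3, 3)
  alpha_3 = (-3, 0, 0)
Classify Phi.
B3

Compute the Cartan integers a_ij = 2(alpha_i, alpha_j)/(alpha_j, alpha_j); the resulting 3x3 Cartan matrix is
[[2, -1, -2], [-1, 2, 0], [-1, 0, 2]].
The roots have two lengths (squared-length ratio 2:1); the short ones are alpha_{3}. The associated Dynkin diagram is a chain of 3 nodes with a double edge at one end; the terminal node there is the unique short simple root (B_3), so the type is B_3 (the algebra so(7)).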